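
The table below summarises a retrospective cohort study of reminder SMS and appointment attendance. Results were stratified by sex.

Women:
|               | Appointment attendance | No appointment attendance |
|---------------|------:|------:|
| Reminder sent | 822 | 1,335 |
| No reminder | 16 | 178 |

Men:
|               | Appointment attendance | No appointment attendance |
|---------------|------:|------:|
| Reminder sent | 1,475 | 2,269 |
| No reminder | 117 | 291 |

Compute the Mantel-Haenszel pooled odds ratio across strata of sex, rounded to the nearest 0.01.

OR_MH = Σ(aᵢdᵢ/nᵢ) / Σ(bᵢcᵢ/nᵢ), where nᵢ is the stratum total.
Stratum 1 (Women): n = 2351; a·d/n = 822·178/2351 = 62.2356; b·c/n = 1335·16/2351 = 9.0855
Stratum 2 (Men): n = 4152; a·d/n = 1475·291/4152 = 103.3779; b·c/n = 2269·117/4152 = 63.9386
OR_MH = (62.2356 + 103.3779) / (9.0855 + 63.9386) = 165.6135 / 73.0241 = 2.26793

2.27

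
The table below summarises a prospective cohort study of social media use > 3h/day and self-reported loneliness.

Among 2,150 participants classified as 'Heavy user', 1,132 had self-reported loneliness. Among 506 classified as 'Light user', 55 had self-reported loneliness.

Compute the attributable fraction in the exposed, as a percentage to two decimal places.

79.36

From the description: a = 1132, b = 1018, c = 55, d = 451.
Risk in exposed = 1132/2150 = 0.52651; risk in unexposed = 55/506 = 0.10870.
RR = 0.52651/0.10870 = 4.84391
AR% = (RR − 1)/RR × 100 = (4.84391 − 1)/4.84391 × 100 = 79.3555%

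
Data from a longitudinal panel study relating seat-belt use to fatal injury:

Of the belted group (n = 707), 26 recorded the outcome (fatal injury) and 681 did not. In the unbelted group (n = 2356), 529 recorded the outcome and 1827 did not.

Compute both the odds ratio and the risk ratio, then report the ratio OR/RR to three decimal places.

From the description: a = 26, b = 681, c = 529, d = 1827.
OR = (26·1827)/(681·529) = 47502/360249 = 0.13186
Risk in exposed = 26/707 = 0.03678; risk in unexposed = 529/2356 = 0.22453; RR = 0.16378
OR/RR = 0.13186 / 0.16378 = 0.80507
The outcome is not rare, so the OR lies further from 1 than the RR.

0.805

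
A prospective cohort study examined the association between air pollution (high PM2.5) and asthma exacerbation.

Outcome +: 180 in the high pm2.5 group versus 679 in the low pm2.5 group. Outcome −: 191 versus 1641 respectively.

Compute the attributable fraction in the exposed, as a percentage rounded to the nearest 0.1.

39.7

From the description: a = 180, b = 191, c = 679, d = 1641.
Risk in exposed = 180/371 = 0.48518; risk in unexposed = 679/2320 = 0.29267.
RR = 0.48518/0.29267 = 1.65774
AR% = (RR − 1)/RR × 100 = (1.65774 − 1)/1.65774 × 100 = 39.6770%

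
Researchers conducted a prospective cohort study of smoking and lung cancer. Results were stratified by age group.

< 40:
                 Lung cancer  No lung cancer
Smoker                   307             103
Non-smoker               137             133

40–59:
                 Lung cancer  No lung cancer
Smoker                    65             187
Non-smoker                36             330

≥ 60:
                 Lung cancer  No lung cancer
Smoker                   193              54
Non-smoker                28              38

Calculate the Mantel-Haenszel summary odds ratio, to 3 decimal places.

3.240

OR_MH = Σ(aᵢdᵢ/nᵢ) / Σ(bᵢcᵢ/nᵢ), where nᵢ is the stratum total.
Stratum 1 (< 40): n = 680; a·d/n = 307·133/680 = 60.0456; b·c/n = 103·137/680 = 20.7515
Stratum 2 (40–59): n = 618; a·d/n = 65·330/618 = 34.7087; b·c/n = 187·36/618 = 10.8932
Stratum 3 (≥ 60): n = 313; a·d/n = 193·38/313 = 23.4313; b·c/n = 54·28/313 = 4.8307
OR_MH = (60.0456 + 34.7087 + 23.4313) / (20.7515 + 10.8932 + 4.8307) = 118.1856 / 36.4753 = 3.24015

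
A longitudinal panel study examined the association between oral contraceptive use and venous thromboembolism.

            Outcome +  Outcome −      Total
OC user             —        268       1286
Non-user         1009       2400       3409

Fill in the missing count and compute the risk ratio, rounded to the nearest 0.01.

2.67

The missing cell is in the exposed row: 1286 − 268 = 1018.
So a = 1018, b = 268, c = 1009, d = 2400.
RR = [a/(a+b)] / [c/(c+d)] = (1018/1286) / (1009/3409) = 0.79160/0.29598 = 2.67450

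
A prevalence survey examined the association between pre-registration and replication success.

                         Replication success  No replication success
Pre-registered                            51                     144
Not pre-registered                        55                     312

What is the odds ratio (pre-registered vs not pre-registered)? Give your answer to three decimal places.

Cells: a = 51, b = 144, c = 55, d = 312.
OR = (a·d)/(b·c) = (51 × 312) / (144 × 55) = 15912 / 7920 = 2.00909
The odds of replication success are about 2.01 times as high in the pre-registered group.

2.009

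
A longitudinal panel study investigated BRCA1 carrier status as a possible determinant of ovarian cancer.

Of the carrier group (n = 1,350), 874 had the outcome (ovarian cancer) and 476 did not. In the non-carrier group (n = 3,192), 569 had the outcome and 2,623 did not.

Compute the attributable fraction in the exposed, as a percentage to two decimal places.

72.47

From the description: a = 874, b = 476, c = 569, d = 2623.
Risk in exposed = 874/1350 = 0.64741; risk in unexposed = 569/3192 = 0.17826.
RR = 0.64741/0.17826 = 3.63185
AR% = (RR − 1)/RR × 100 = (3.63185 − 1)/3.63185 × 100 = 72.4658%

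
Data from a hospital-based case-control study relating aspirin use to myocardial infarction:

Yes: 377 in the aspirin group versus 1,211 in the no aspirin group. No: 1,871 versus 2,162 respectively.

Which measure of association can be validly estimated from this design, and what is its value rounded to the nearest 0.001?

From the description: a = 377, b = 1871, c = 1211, d = 2162.
This is a hospital-based case-control study: participants were sampled on outcome status, so risks in the source population cannot be estimated directly — relative risk is not valid here. The odds ratio is the appropriate measure.
OR = (a·d)/(b·c) = (377 × 2162) / (1871 × 1211) = 815074 / 2265781 = 0.35973

0.360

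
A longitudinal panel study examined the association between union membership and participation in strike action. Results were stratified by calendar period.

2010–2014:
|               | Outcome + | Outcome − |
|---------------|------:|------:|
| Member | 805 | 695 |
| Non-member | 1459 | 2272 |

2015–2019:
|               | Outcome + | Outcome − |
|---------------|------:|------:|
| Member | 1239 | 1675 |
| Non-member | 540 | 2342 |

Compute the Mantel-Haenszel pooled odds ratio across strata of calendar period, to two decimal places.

2.43

OR_MH = Σ(aᵢdᵢ/nᵢ) / Σ(bᵢcᵢ/nᵢ), where nᵢ is the stratum total.
Stratum 1 (2010–2014): n = 5231; a·d/n = 805·2272/5231 = 349.6387; b·c/n = 695·1459/5231 = 193.8453
Stratum 2 (2015–2019): n = 5796; a·d/n = 1239·2342/5796 = 500.6449; b·c/n = 1675·540/5796 = 156.0559
OR_MH = (349.6387 + 500.6449) / (193.8453 + 156.0559) = 850.2836 / 349.9012 = 2.43007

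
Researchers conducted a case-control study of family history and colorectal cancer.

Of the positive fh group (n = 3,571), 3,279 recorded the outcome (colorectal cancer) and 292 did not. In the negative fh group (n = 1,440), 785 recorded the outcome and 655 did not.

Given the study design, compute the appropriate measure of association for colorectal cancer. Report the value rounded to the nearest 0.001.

From the description: a = 3279, b = 292, c = 785, d = 655.
This is a case-control study: participants were sampled on outcome status, so risks in the source population cannot be estimated directly — relative risk is not valid here. The odds ratio is the appropriate measure.
OR = (a·d)/(b·c) = (3279 × 655) / (292 × 785) = 2147745 / 229220 = 9.36980

9.370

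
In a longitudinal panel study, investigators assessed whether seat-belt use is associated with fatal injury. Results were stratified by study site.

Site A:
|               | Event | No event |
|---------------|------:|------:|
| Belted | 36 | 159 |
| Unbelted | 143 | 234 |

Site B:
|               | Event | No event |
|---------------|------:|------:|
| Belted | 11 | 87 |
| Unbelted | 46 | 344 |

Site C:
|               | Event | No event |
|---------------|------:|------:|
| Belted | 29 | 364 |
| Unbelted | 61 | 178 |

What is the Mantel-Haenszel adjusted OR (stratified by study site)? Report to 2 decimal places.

OR_MH = Σ(aᵢdᵢ/nᵢ) / Σ(bᵢcᵢ/nᵢ), where nᵢ is the stratum total.
Stratum 1 (Site A): n = 572; a·d/n = 36·234/572 = 14.7273; b·c/n = 159·143/572 = 39.7500
Stratum 2 (Site B): n = 488; a·d/n = 11·344/488 = 7.7541; b·c/n = 87·46/488 = 8.2008
Stratum 3 (Site C): n = 632; a·d/n = 29·178/632 = 8.1677; b·c/n = 364·61/632 = 35.1329
OR_MH = (14.7273 + 7.7541 + 8.1677) / (39.7500 + 8.2008 + 35.1329) = 30.6491 / 83.0837 = 0.36889

0.37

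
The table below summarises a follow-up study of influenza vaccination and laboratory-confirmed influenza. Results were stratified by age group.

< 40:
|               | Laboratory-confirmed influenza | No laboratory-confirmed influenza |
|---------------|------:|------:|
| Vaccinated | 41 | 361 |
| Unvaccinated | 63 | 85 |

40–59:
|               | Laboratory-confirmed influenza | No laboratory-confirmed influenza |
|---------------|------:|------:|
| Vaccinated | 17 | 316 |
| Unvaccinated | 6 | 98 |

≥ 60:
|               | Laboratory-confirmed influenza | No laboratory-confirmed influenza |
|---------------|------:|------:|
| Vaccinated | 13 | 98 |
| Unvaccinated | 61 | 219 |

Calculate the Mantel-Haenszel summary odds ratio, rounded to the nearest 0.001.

0.286

OR_MH = Σ(aᵢdᵢ/nᵢ) / Σ(bᵢcᵢ/nᵢ), where nᵢ is the stratum total.
Stratum 1 (< 40): n = 550; a·d/n = 41·85/550 = 6.3364; b·c/n = 361·63/550 = 41.3509
Stratum 2 (40–59): n = 437; a·d/n = 17·98/437 = 3.8124; b·c/n = 316·6/437 = 4.3387
Stratum 3 (≥ 60): n = 391; a·d/n = 13·219/391 = 7.2813; b·c/n = 98·61/391 = 15.2890
OR_MH = (6.3364 + 3.8124 + 7.2813) / (41.3509 + 4.3387 + 15.2890) = 17.4301 / 60.9786 = 0.28584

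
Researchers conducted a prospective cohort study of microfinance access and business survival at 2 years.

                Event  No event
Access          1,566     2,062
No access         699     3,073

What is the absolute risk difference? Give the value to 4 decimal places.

Cells: a = 1566, b = 2062, c = 699, d = 3073.
Risk in exposed = 1566/3628 = 0.431643; risk in unexposed = 699/3772 = 0.185313.
Risk difference = 0.431643 − 0.185313 = 0.246330

0.2463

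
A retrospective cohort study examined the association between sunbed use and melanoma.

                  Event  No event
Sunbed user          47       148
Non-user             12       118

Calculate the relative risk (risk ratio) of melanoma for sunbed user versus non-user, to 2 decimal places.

2.61

Cells: a = 47, b = 148, c = 12, d = 118.
Risk in exposed = 47/195 = 0.24103; risk in unexposed = 12/130 = 0.09231.
RR = 0.24103 / 0.09231 = 2.61111
The risk among the exposed is 2.61 times that among the unexposed.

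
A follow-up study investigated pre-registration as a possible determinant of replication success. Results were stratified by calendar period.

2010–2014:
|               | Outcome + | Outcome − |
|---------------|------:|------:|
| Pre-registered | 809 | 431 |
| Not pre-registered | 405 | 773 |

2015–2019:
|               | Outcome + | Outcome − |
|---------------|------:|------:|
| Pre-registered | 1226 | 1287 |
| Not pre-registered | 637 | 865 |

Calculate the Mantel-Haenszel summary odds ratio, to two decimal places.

1.89

OR_MH = Σ(aᵢdᵢ/nᵢ) / Σ(bᵢcᵢ/nᵢ), where nᵢ is the stratum total.
Stratum 1 (2010–2014): n = 2418; a·d/n = 809·773/2418 = 258.6257; b·c/n = 431·405/2418 = 72.1898
Stratum 2 (2015–2019): n = 4015; a·d/n = 1226·865/4015 = 264.1320; b·c/n = 1287·637/4015 = 204.1890
OR_MH = (258.6257 + 264.1320) / (72.1898 + 204.1890) = 522.7577 / 276.3789 = 1.89145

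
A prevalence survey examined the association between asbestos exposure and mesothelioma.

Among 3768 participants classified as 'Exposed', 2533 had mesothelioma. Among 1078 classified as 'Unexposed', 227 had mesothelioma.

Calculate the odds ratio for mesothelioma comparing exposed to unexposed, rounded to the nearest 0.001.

From the description: a = 2533, b = 1235, c = 227, d = 851.
OR = (a·d)/(b·c) = (2533 × 851) / (1235 × 227) = 2155583 / 280345 = 7.68904
The odds of mesothelioma are about 7.69 times as high in the exposed group.

7.689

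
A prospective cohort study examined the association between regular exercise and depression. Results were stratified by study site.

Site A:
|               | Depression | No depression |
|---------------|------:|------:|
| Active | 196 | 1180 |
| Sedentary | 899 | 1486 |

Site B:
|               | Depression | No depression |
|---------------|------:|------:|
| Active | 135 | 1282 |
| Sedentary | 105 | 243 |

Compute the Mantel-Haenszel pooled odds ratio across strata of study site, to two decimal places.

0.27

OR_MH = Σ(aᵢdᵢ/nᵢ) / Σ(bᵢcᵢ/nᵢ), where nᵢ is the stratum total.
Stratum 1 (Site A): n = 3761; a·d/n = 196·1486/3761 = 77.4411; b·c/n = 1180·899/3761 = 282.0580
Stratum 2 (Site B): n = 1765; a·d/n = 135·243/1765 = 18.5864; b·c/n = 1282·105/1765 = 76.2663
OR_MH = (77.4411 + 18.5864) / (282.0580 + 76.2663) = 96.0275 / 358.3243 = 0.26799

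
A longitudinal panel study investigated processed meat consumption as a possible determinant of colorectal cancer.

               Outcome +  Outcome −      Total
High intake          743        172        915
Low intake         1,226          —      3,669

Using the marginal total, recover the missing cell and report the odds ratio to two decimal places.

The missing cell is in the unexposed row: 3669 − 1226 = 2443.
So a = 743, b = 172, c = 1226, d = 2443.
OR = (a·d)/(b·c) = (743 × 2443) / (172 × 1226) = 1815149 / 210872 = 8.60782

8.61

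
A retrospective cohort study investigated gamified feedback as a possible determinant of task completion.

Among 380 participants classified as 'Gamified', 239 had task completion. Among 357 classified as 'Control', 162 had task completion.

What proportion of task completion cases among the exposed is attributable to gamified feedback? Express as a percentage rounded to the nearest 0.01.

From the description: a = 239, b = 141, c = 162, d = 195.
Risk in exposed = 239/380 = 0.62895; risk in unexposed = 162/357 = 0.45378.
RR = 0.62895/0.45378 = 1.38601
AR% = (RR − 1)/RR × 100 = (1.38601 − 1)/1.38601 × 100 = 27.8506%

27.85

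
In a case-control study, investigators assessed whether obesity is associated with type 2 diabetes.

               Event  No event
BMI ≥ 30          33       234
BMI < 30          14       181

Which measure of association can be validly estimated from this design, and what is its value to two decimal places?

1.82

Cells: a = 33, b = 234, c = 14, d = 181.
This is a case-control study: participants were sampled on outcome status, so risks in the source population cannot be estimated directly — relative risk is not valid here. The odds ratio is the appropriate measure.
OR = (a·d)/(b·c) = (33 × 181) / (234 × 14) = 5973 / 3276 = 1.82326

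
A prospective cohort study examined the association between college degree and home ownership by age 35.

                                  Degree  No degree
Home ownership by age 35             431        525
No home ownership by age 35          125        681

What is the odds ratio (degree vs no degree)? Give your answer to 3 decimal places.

4.473

Reading the table with exposure as columns: a = 431 (Degree, case), b = 125 (Degree, non-case), c = 525 (No degree, case), d = 681.
OR = (a·d)/(b·c) = (431 × 681) / (125 × 525) = 293511 / 65625 = 4.47255
The odds of home ownership by age 35 are about 4.47 times as high in the degree group.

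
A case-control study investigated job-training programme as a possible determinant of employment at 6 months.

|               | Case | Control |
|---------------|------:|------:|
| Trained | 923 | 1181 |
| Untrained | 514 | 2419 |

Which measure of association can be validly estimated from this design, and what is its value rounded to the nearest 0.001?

3.678

Cells: a = 923, b = 1181, c = 514, d = 2419.
This is a case-control study: participants were sampled on outcome status, so risks in the source population cannot be estimated directly — relative risk is not valid here. The odds ratio is the appropriate measure.
OR = (a·d)/(b·c) = (923 × 2419) / (1181 × 514) = 2232737 / 607034 = 3.67811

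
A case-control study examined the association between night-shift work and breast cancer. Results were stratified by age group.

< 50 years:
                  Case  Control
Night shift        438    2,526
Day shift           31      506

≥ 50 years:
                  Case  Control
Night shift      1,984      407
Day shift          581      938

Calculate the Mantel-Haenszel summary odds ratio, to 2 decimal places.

OR_MH = Σ(aᵢdᵢ/nᵢ) / Σ(bᵢcᵢ/nᵢ), where nᵢ is the stratum total.
Stratum 1 (< 50 years): n = 3501; a·d/n = 438·506/3501 = 63.3042; b·c/n = 2526·31/3501 = 22.3668
Stratum 2 (≥ 50 years): n = 3910; a·d/n = 1984·938/3910 = 475.9570; b·c/n = 407·581/3910 = 60.4775
OR_MH = (63.3042 + 475.9570) / (22.3668 + 60.4775) = 539.2612 / 82.8442 = 6.50934

6.51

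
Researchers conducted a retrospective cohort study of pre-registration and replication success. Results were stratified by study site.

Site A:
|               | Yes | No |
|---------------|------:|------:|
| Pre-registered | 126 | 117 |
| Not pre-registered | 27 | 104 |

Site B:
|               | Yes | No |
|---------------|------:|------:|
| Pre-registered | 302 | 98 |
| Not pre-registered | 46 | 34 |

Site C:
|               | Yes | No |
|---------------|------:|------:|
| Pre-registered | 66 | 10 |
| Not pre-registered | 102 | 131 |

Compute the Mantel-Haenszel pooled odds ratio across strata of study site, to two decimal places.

3.99

OR_MH = Σ(aᵢdᵢ/nᵢ) / Σ(bᵢcᵢ/nᵢ), where nᵢ is the stratum total.
Stratum 1 (Site A): n = 374; a·d/n = 126·104/374 = 35.0374; b·c/n = 117·27/374 = 8.4465
Stratum 2 (Site B): n = 480; a·d/n = 302·34/480 = 21.3917; b·c/n = 98·46/480 = 9.3917
Stratum 3 (Site C): n = 309; a·d/n = 66·131/309 = 27.9806; b·c/n = 10·102/309 = 3.3010
OR_MH = (35.0374 + 21.3917 + 27.9806) / (8.4465 + 9.3917 + 3.3010) = 84.4097 / 21.1392 = 3.99305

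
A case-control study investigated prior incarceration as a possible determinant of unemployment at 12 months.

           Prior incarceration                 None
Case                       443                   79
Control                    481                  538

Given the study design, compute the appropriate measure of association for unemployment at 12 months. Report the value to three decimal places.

Reading the table with exposure as columns: a = 443 (Prior incarceration, case), b = 481 (Prior incarceration, non-case), c = 79 (None, case), d = 538.
This is a case-control study: participants were sampled on outcome status, so risks in the source population cannot be estimated directly — relative risk is not valid here. The odds ratio is the appropriate measure.
OR = (a·d)/(b·c) = (443 × 538) / (481 × 79) = 238334 / 37999 = 6.27211

6.272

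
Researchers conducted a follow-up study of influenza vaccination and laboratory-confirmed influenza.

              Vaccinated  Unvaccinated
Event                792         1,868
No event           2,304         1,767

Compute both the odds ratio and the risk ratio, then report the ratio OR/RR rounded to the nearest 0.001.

0.653

Reading the table with exposure as columns: a = 792 (Vaccinated, case), b = 2304 (Vaccinated, non-case), c = 1868 (Unvaccinated, case), d = 1767.
OR = (792·1767)/(2304·1868) = 1399464/4303872 = 0.32516
Risk in exposed = 792/3096 = 0.25581; risk in unexposed = 1868/3635 = 0.51389; RR = 0.49780
OR/RR = 0.32516 / 0.49780 = 0.65321
The outcome is not rare, so the OR lies further from 1 than the RR.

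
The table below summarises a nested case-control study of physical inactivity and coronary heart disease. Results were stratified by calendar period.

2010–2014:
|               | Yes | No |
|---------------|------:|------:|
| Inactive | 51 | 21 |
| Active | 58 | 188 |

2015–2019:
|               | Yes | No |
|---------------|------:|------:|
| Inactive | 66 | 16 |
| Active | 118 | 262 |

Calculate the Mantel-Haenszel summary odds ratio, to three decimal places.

8.536

OR_MH = Σ(aᵢdᵢ/nᵢ) / Σ(bᵢcᵢ/nᵢ), where nᵢ is the stratum total.
Stratum 1 (2010–2014): n = 318; a·d/n = 51·188/318 = 30.1509; b·c/n = 21·58/318 = 3.8302
Stratum 2 (2015–2019): n = 462; a·d/n = 66·262/462 = 37.4286; b·c/n = 16·118/462 = 4.0866
OR_MH = (30.1509 + 37.4286) / (3.8302 + 4.0866) = 67.5795 / 7.9168 = 8.53625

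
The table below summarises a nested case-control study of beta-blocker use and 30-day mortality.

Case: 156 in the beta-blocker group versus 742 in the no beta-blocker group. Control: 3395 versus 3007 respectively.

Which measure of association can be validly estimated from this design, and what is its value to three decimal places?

From the description: a = 156, b = 3395, c = 742, d = 3007.
This is a nested case-control study: participants were sampled on outcome status, so risks in the source population cannot be estimated directly — relative risk is not valid here. The odds ratio is the appropriate measure.
OR = (a·d)/(b·c) = (156 × 3007) / (3395 × 742) = 469092 / 2519090 = 0.18621

0.186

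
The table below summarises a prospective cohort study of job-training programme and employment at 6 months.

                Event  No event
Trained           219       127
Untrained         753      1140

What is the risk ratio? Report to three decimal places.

Cells: a = 219, b = 127, c = 753, d = 1140.
Risk in exposed = 219/346 = 0.63295; risk in unexposed = 753/1893 = 0.39778.
RR = 0.63295 / 0.39778 = 1.59120
The risk among the exposed is 1.59 times that among the unexposed.

1.591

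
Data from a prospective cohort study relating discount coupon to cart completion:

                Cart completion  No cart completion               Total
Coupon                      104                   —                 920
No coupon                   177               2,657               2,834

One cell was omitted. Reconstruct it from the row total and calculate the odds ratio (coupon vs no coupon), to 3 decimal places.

The missing cell is in the exposed row: 920 − 104 = 816.
So a = 104, b = 816, c = 177, d = 2657.
OR = (a·d)/(b·c) = (104 × 2657) / (816 × 177) = 276328 / 144432 = 1.91320

1.913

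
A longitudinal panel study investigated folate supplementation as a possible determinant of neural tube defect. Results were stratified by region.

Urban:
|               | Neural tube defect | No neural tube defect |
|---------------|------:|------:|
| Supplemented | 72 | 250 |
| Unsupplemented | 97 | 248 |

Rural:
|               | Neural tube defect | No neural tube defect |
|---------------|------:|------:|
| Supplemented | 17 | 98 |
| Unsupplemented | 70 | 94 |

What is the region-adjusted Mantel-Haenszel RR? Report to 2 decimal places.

RR_MH = Σ(aᵢ·n₀ᵢ/nᵢ) / Σ(cᵢ·n₁ᵢ/nᵢ), with n₁ᵢ = aᵢ+bᵢ (exposed), n₀ᵢ = cᵢ+dᵢ (unexposed), nᵢ = n₁ᵢ+n₀ᵢ.
Stratum 1 (Urban): n₁ = 322, n₀ = 345, n = 667; a·n₀/n = 72·345/667 = 37.2414; c·n₁/n = 97·322/667 = 46.8276
Stratum 2 (Rural): n₁ = 115, n₀ = 164, n = 279; a·n₀/n = 17·164/279 = 9.9928; c·n₁/n = 70·115/279 = 28.8530
RR_MH = (37.2414 + 9.9928) / (46.8276 + 28.8530) = 47.2342 / 75.6806 = 0.62413

0.62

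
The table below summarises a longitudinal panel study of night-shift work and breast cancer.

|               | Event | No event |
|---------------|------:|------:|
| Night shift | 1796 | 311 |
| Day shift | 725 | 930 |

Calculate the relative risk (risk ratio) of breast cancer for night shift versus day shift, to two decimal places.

Cells: a = 1796, b = 311, c = 725, d = 930.
Risk in exposed = 1796/2107 = 0.85240; risk in unexposed = 725/1655 = 0.43807.
RR = 0.85240 / 0.43807 = 1.94582
The risk among the exposed is 1.95 times that among the unexposed.

1.95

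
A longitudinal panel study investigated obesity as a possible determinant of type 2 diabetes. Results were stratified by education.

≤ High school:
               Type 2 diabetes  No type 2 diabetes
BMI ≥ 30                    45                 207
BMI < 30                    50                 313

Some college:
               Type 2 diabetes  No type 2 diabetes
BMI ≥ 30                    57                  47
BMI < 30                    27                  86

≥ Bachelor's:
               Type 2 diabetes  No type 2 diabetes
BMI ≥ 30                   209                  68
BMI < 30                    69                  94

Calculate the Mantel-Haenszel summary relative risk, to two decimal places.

1.74

RR_MH = Σ(aᵢ·n₀ᵢ/nᵢ) / Σ(cᵢ·n₁ᵢ/nᵢ), with n₁ᵢ = aᵢ+bᵢ (exposed), n₀ᵢ = cᵢ+dᵢ (unexposed), nᵢ = n₁ᵢ+n₀ᵢ.
Stratum 1 (≤ High school): n₁ = 252, n₀ = 363, n = 615; a·n₀/n = 45·363/615 = 26.5610; c·n₁/n = 50·252/615 = 20.4878
Stratum 2 (Some college): n₁ = 104, n₀ = 113, n = 217; a·n₀/n = 57·113/217 = 29.6820; c·n₁/n = 27·104/217 = 12.9401
Stratum 3 (≥ Bachelor's): n₁ = 277, n₀ = 163, n = 440; a·n₀/n = 209·163/440 = 77.4250; c·n₁/n = 69·277/440 = 43.4386
RR_MH = (26.5610 + 29.6820 + 77.4250) / (20.4878 + 12.9401 + 43.4386) = 133.6680 / 76.8665 = 1.73896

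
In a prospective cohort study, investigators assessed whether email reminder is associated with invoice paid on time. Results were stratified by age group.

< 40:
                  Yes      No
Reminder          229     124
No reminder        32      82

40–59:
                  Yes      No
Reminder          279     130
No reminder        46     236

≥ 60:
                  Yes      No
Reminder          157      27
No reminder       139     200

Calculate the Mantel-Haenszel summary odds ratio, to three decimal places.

8.038

OR_MH = Σ(aᵢdᵢ/nᵢ) / Σ(bᵢcᵢ/nᵢ), where nᵢ is the stratum total.
Stratum 1 (< 40): n = 467; a·d/n = 229·82/467 = 40.2099; b·c/n = 124·32/467 = 8.4968
Stratum 2 (40–59): n = 691; a·d/n = 279·236/691 = 95.2880; b·c/n = 130·46/691 = 8.6541
Stratum 3 (≥ 60): n = 523; a·d/n = 157·200/523 = 60.0382; b·c/n = 27·139/523 = 7.1759
OR_MH = (40.2099 + 95.2880 + 60.0382) / (8.4968 + 8.6541 + 7.1759) = 195.5361 / 24.3268 = 8.03788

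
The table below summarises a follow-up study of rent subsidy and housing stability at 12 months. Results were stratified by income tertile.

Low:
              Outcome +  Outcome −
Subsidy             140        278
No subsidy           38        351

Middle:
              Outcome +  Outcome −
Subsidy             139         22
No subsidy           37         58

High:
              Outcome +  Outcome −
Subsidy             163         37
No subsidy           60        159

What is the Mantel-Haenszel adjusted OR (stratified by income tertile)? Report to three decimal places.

OR_MH = Σ(aᵢdᵢ/nᵢ) / Σ(bᵢcᵢ/nᵢ), where nᵢ is the stratum total.
Stratum 1 (Low): n = 807; a·d/n = 140·351/807 = 60.8922; b·c/n = 278·38/807 = 13.0905
Stratum 2 (Middle): n = 256; a·d/n = 139·58/256 = 31.4922; b·c/n = 22·37/256 = 3.1797
Stratum 3 (High): n = 419; a·d/n = 163·159/419 = 61.8544; b·c/n = 37·60/419 = 5.2983
OR_MH = (60.8922 + 31.4922 + 61.8544) / (13.0905 + 3.1797 + 5.2983) = 154.2388 / 21.5685 = 7.15112

7.151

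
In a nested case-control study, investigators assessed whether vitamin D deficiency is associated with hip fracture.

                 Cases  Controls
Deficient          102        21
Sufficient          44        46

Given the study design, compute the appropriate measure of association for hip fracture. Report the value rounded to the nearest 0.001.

Cells: a = 102, b = 21, c = 44, d = 46.
This is a nested case-control study: participants were sampled on outcome status, so risks in the source population cannot be estimated directly — relative risk is not valid here. The odds ratio is the appropriate measure.
OR = (a·d)/(b·c) = (102 × 46) / (21 × 44) = 4692 / 924 = 5.07792

5.078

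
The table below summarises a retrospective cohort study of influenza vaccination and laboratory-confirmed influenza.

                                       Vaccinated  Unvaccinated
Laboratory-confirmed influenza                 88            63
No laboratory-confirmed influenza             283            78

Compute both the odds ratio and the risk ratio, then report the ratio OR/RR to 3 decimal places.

0.725

Reading the table with exposure as columns: a = 88 (Vaccinated, case), b = 283 (Vaccinated, non-case), c = 63 (Unvaccinated, case), d = 78.
OR = (88·78)/(283·63) = 6864/17829 = 0.38499
Risk in exposed = 88/371 = 0.23720; risk in unexposed = 63/141 = 0.44681; RR = 0.53087
OR/RR = 0.38499 / 0.53087 = 0.72521
The outcome is not rare, so the OR lies further from 1 than the RR.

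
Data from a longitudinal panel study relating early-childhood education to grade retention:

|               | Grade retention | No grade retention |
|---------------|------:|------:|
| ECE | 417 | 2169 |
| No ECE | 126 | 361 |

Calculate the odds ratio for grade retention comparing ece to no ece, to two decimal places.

0.55

Cells: a = 417, b = 2169, c = 126, d = 361.
OR = (a·d)/(b·c) = (417 × 361) / (2169 × 126) = 150537 / 273294 = 0.55082
Exposure is associated with lower odds of grade retention (OR = 0.55 < 1).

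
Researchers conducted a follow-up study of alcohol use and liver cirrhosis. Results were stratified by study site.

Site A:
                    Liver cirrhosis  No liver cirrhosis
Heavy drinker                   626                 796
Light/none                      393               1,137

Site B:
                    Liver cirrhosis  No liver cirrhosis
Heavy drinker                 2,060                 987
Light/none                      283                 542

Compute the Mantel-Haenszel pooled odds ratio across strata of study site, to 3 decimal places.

OR_MH = Σ(aᵢdᵢ/nᵢ) / Σ(bᵢcᵢ/nᵢ), where nᵢ is the stratum total.
Stratum 1 (Site A): n = 2952; a·d/n = 626·1137/2952 = 241.1118; b·c/n = 796·393/2952 = 105.9715
Stratum 2 (Site B): n = 3872; a·d/n = 2060·542/3872 = 288.3574; b·c/n = 987·283/3872 = 72.1387
OR_MH = (241.1118 + 288.3574) / (105.9715 + 72.1387) = 529.4692 / 178.1102 = 2.97271

2.973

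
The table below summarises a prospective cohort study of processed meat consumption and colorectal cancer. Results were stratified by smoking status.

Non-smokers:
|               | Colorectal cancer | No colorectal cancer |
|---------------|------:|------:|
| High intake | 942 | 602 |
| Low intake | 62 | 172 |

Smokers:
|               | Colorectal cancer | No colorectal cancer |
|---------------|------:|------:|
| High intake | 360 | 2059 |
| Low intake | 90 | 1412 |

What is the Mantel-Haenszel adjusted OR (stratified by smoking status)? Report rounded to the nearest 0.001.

OR_MH = Σ(aᵢdᵢ/nᵢ) / Σ(bᵢcᵢ/nᵢ), where nᵢ is the stratum total.
Stratum 1 (Non-smokers): n = 1778; a·d/n = 942·172/1778 = 91.1271; b·c/n = 602·62/1778 = 20.9921
Stratum 2 (Smokers): n = 3921; a·d/n = 360·1412/3921 = 129.6404; b·c/n = 2059·90/3921 = 47.2609
OR_MH = (91.1271 + 129.6404) / (20.9921 + 47.2609) = 220.7675 / 68.2530 = 3.23455

3.235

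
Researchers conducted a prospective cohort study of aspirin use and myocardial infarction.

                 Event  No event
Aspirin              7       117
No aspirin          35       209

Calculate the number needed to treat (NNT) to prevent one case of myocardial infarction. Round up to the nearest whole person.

Risk in treated group = 7/124 = 0.05645; risk in control = 35/244 = 0.14344.
Absolute risk reduction = 0.14344 − 0.05645 = 0.08699
NNT = 1 / ARR = 1 / 0.08699 = 11.495 → round up → 12

12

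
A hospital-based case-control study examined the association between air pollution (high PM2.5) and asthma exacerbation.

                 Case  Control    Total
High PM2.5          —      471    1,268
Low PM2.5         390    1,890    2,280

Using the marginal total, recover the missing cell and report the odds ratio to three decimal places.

The missing cell is in the exposed row: 1268 − 471 = 797.
So a = 797, b = 471, c = 390, d = 1890.
OR = (a·d)/(b·c) = (797 × 1890) / (471 × 390) = 1506330 / 183690 = 8.20039

8.200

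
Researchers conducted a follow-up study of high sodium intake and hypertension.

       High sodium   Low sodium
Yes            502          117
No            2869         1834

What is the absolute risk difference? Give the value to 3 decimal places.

0.089

Reading the table with exposure as columns: a = 502 (High sodium, case), b = 2869 (High sodium, non-case), c = 117 (Low sodium, case), d = 1834.
Risk in exposed = 502/3371 = 0.148917; risk in unexposed = 117/1951 = 0.059969.
Risk difference = 0.148917 − 0.059969 = 0.088948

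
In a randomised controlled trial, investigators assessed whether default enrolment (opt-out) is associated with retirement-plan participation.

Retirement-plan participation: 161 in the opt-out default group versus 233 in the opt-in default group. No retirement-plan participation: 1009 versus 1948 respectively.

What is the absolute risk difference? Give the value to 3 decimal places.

From the description: a = 161, b = 1009, c = 233, d = 1948.
Risk in exposed = 161/1170 = 0.137607; risk in unexposed = 233/2181 = 0.106832.
Risk difference = 0.137607 − 0.106832 = 0.030775

0.031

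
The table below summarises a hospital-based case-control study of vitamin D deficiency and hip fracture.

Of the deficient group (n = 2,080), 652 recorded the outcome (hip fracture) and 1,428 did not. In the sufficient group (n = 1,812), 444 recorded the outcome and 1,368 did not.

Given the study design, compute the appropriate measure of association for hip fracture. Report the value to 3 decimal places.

From the description: a = 652, b = 1428, c = 444, d = 1368.
This is a hospital-based case-control study: participants were sampled on outcome status, so risks in the source population cannot be estimated directly — relative risk is not valid here. The odds ratio is the appropriate measure.
OR = (a·d)/(b·c) = (652 × 1368) / (1428 × 444) = 891936 / 634032 = 1.40677

1.407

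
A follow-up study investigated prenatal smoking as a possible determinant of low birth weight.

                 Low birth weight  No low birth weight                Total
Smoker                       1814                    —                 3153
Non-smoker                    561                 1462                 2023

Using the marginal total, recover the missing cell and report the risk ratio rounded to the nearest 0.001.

2.075

The missing cell is in the exposed row: 3153 − 1814 = 1339.
So a = 1814, b = 1339, c = 561, d = 1462.
RR = [a/(a+b)] / [c/(c+d)] = (1814/3153) / (561/2023) = 0.57533/0.27731 = 2.07466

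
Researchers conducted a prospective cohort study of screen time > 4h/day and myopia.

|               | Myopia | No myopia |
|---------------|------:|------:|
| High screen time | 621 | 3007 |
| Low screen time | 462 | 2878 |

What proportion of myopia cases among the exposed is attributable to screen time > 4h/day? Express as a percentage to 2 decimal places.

Cells: a = 621, b = 3007, c = 462, d = 2878.
Risk in exposed = 621/3628 = 0.17117; risk in unexposed = 462/3340 = 0.13832.
RR = 0.17117/0.13832 = 1.23745
AR% = (RR − 1)/RR × 100 = (1.23745 − 1)/1.23745 × 100 = 19.1889%

19.19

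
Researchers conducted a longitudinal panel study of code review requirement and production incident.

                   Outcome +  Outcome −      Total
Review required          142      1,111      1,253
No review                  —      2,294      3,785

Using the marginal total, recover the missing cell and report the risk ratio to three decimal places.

The missing cell is in the unexposed row: 3785 − 2294 = 1491.
So a = 142, b = 1111, c = 1491, d = 2294.
RR = [a/(a+b)] / [c/(c+d)] = (142/1253) / (1491/3785) = 0.11333/0.39392 = 0.28769

0.288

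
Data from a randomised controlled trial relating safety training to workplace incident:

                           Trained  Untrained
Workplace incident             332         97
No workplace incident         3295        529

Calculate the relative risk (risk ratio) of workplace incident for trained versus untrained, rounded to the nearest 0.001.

Reading the table with exposure as columns: a = 332 (Trained, case), b = 3295 (Trained, non-case), c = 97 (Untrained, case), d = 529.
Risk in exposed = 332/3627 = 0.09154; risk in unexposed = 97/626 = 0.15495.
RR = 0.09154 / 0.15495 = 0.59074
The risk is 41% lower among the exposed than among the unexposed.

0.591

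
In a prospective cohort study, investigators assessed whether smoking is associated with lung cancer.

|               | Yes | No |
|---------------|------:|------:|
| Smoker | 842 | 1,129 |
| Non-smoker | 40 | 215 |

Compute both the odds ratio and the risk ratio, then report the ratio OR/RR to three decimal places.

Cells: a = 842, b = 1129, c = 40, d = 215.
OR = (842·215)/(1129·40) = 181030/45160 = 4.00864
Risk in exposed = 842/1971 = 0.42719; risk in unexposed = 40/255 = 0.15686; RR = 2.72336
OR/RR = 4.00864 / 2.72336 = 1.47194
The outcome is not rare, so the OR lies further from 1 than the RR.

1.472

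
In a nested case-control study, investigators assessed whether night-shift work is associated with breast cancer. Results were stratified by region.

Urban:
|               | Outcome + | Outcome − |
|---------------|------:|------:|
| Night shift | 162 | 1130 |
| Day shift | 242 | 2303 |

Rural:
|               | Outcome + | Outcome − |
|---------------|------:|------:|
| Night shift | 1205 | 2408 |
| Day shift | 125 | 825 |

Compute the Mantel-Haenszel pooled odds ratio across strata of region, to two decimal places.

2.30

OR_MH = Σ(aᵢdᵢ/nᵢ) / Σ(bᵢcᵢ/nᵢ), where nᵢ is the stratum total.
Stratum 1 (Urban): n = 3837; a·d/n = 162·2303/3837 = 97.2338; b·c/n = 1130·242/3837 = 71.2692
Stratum 2 (Rural): n = 4563; a·d/n = 1205·825/4563 = 217.8665; b·c/n = 2408·125/4563 = 65.9654
OR_MH = (97.2338 + 217.8665) / (71.2692 + 65.9654) = 315.1003 / 137.2346 = 2.29607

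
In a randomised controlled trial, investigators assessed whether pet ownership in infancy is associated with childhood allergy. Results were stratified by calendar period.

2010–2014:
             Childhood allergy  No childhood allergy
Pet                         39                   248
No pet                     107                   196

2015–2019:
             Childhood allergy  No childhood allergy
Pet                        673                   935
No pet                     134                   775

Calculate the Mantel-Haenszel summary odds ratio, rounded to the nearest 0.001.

OR_MH = Σ(aᵢdᵢ/nᵢ) / Σ(bᵢcᵢ/nᵢ), where nᵢ is the stratum total.
Stratum 1 (2010–2014): n = 590; a·d/n = 39·196/590 = 12.9559; b·c/n = 248·107/590 = 44.9763
Stratum 2 (2015–2019): n = 2517; a·d/n = 673·775/2517 = 207.2209; b·c/n = 935·134/2517 = 49.7775
OR_MH = (12.9559 + 207.2209) / (44.9763 + 49.7775) = 220.1768 / 94.7538 = 2.32367

2.324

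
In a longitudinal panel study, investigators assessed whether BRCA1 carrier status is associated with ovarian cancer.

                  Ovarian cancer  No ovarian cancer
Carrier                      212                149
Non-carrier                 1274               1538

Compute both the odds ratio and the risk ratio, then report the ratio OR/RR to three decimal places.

Cells: a = 212, b = 149, c = 1274, d = 1538.
OR = (212·1538)/(149·1274) = 326056/189826 = 1.71766
Risk in exposed = 212/361 = 0.58726; risk in unexposed = 1274/2812 = 0.45306; RR = 1.29621
OR/RR = 1.71766 / 1.29621 = 1.32514
The outcome is not rare, so the OR lies further from 1 than the RR.

1.325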